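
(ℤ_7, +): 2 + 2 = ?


Operation: addition mod 7
2 + 2 = (a + b) mod 7 with a = 2, b = 2

2 + 2 = 4


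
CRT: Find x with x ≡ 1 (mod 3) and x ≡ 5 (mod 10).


m₁ = 3, m₂ = 10, gcd = 1, so CRT applies. M = m₁·m₂ = 30
Let M₁ = M/m₁ = 10, M₂ = M/m₂ = 3
Find y₁ ≡ M₁⁻¹ (mod m₁): 10⁻¹ ≡ 1 (mod 3)
Find y₂ ≡ M₂⁻¹ (mod m₂): 3⁻¹ ≡ 7 (mod 10)
x = a₁·M₁·y₁ + a₂·M₂·y₂ = 1·10·1 + 5·3·7 = 115
Reduce mod 30: x ≡ 25
Check: 25 mod 3 = 1 ✓, 25 mod 10 = 5 ✓

x ≡ 25 (mod 30)


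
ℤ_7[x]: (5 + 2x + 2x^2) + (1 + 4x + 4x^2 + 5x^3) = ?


Add coefficients mod 7:
x^0: 5 + 1 = 6 (mod 7)
x^1: 2 + 4 = 6 (mod 7)
x^2: 2 + 4 = 6 (mod 7)
x^3: 0 + 5 = 5 (mod 7)
Result: 6 + 6x + 6x^2 + 5x^3

f + g = 6 + 6x + 6x^2 + 5x^3


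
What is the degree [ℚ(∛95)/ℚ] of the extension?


∛95 has minimal polynomial x³ - 95 (irreducible over ℚ since 95 is not a perfect cube)

[ℚ(∛95)/ℚ] = 3


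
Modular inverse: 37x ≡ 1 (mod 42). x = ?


Use the extended Euclidean algorithm to write 1 = 37·s + 42·t; then s mod 42 is the inverse.
Euclidean algorithm:
  37 = 0·42 + 37
  42 = 1·37 + 5
  37 = 7·5 + 2
  5 = 2·2 + 1
  2 = 2·1 + 0
gcd(37,42) = 1
Back-substitution gives: 37·(-17) + 42·(15) = 1
So 37⁻¹ ≡ -17 ≡ 25 (mod 42)
Check: 37 × 25 = 925 ≡ 1 (mod 42) ✓

37⁻¹ ≡ 25 (mod 42)


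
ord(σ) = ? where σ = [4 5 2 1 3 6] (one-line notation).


Cycle decomposition: (1 4) (2 5 3)
Cycle lengths: 2, 3
Order = lcm(2, 3) = 6

ord(σ) = 6


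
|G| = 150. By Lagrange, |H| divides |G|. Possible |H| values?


Lagrange's theorem: |H| divides |G|
|G| = 150
Divisors of 150: 1, 2, 3, 5, 6, 10, 15, 25, 30, 50, 75, 150

Possible subgroup orders: {1, 2, 3, 5, 6, 10, 15, 25, 30, 50, 75, 150}


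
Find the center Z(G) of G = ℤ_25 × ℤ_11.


Z(G) = {g ∈ G | gx = xg for all x ∈ G}
Direct product of abelian groups is abelian, so Z(G) = G

Z(ℤ_25 × ℤ_11) = ℤ_25 × ℤ_11


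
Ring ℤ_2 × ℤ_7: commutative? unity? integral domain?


Direct product ring; commutative with unity (1,1); but (1,0)·(0,1) = (0,0) gives zero divisors, so not an integral domain
Commutative: Yes
Integral domain: No
Has unity: Yes

ℤ_2 × ℤ_7: Commutative=Yes, Unity=Yes


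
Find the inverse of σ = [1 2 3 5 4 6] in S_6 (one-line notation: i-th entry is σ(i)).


To find σ⁻¹, swap domain and range:
σ(1) = 1 → σ⁻¹(1) = 1
σ(2) = 2 → σ⁻¹(2) = 2
σ(3) = 3 → σ⁻¹(3) = 3
σ(4) = 5 → σ⁻¹(5) = 4
σ(5) = 4 → σ⁻¹(4) = 5
σ(6) = 6 → σ⁻¹(6) = 6

σ⁻¹ = [1 2 3 5 4 6]


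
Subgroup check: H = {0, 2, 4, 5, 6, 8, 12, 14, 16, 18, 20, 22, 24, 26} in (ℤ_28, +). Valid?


Subgroup test for H = {0, 2, 4, 5, 6, 8, 12, 14, 16, 18, 20, 22, 24, 26} in (ℤ_28, +):
(1) 0 ∈ H? Yes
(2) Closure: for all a,b ∈ H, (a+b) mod 28 ∈ H? No  [counterexample: 2 + 5 = 7 ∉ H]
(3) Inverses: for all a ∈ H, -a mod 28 ∈ H? No

No, H is not a subgroup of ℤ_28


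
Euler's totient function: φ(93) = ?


Factor n: 93 = 3 × 31
φ(n) = n · ∏(1 - 1/p) over distinct primes p | n
φ(93) = 93 · (1 - 1/3) · (1 - 1/31) = 60

φ(93) = 60


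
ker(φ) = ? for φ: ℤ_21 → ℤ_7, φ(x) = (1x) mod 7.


Kernel = preimage of identity
ker(φ) = {x ∈ ℤ_21 : 1x ≡ 0 (mod 7)}. Since 7 | 21, φ is well-defined. The kernel is the cyclic subgroup ⟨7⟩ of ℤ_21 (order 3), i.e. {0, 7, 14}

ker(φ) = {0, 7, 14}


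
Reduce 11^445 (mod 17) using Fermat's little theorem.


Fermat's little theorem: if p is prime and gcd(a,p)=1, then a^(p-1) ≡ 1 (mod p)
p = 17 is prime, gcd(11,17) = 1
Reduce exponent: 445 mod 16 = 13
So 11^445 ≡ 11^13 (mod 17)
11^13 mod 17 = 7

11^445 ≡ 7 (mod 17)


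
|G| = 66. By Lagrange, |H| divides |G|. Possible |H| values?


Lagrange's theorem: |H| divides |G|
|G| = 66
Divisors of 66: 1, 2, 3, 6, 11, 22, 33, 66

Possible subgroup orders: {1, 2, 3, 6, 11, 22, 33, 66}


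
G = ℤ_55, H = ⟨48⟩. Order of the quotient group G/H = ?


|⟨48⟩| = n / gcd(48, 55) = 55 / 1 = 55
H is normal (ℤ_55 is abelian).
|G/H| = |G| / |H| = 55 / 55 = 1

|G/H| = 1


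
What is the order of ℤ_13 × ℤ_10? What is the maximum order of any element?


|ℤ_13 × ℤ_10| = 13 × 10 = 130
Max element order = lcm(13,10) = 130
Cyclic? Yes (gcd=1)

|ℤ_13×ℤ_10| = 130, max element order = 130


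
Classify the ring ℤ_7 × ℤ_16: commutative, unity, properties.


Direct product ring; commutative with unity (1,1); but (1,0)·(0,1) = (0,0) gives zero divisors, so not an integral domain
Commutative: Yes
Integral domain: No
Has unity: Yes

ℤ_7 × ℤ_16: Commutative=Yes, Unity=Yes


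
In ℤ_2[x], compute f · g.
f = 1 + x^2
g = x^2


Expand and collect like terms; reduce coefficients mod 2:
x^0: 1·0 = 0 ≡ 0 (mod 2)
x^1: 1·0 + 0·0 = 0 ≡ 0 (mod 2)
x^2: 1·1 + 0·0 + 1·0 = 1 ≡ 1 (mod 2)
x^3: 0·1 + 1·0 = 0 ≡ 0 (mod 2)
x^4: 1·1 = 1 ≡ 1 (mod 2)
Result: x^2 + x^4

f · g = x^2 + x^4


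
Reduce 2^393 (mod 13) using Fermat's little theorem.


Fermat's little theorem: if p is prime and gcd(a,p)=1, then a^(p-1) ≡ 1 (mod p)
p = 13 is prime, gcd(2,13) = 1
Reduce exponent: 393 mod 12 = 9
So 2^393 ≡ 2^9 (mod 13)
2^9 mod 13 = 5

2^393 ≡ 5 (mod 13)


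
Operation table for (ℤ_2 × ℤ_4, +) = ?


Elements: {(0,0), (0,1), (0,2), (0,3), (1,0), (1,1), (1,2), (1,3)}
Operation: componentwise addition mod (2, 4)
Entry (a, b) = ((a₁+b₁) mod 2, (a₂+b₂) mod 4)

Cayley table:
      | (0,0) | (0,1) | (0,2) | (0,3) | (1,0) | (1,1) | (1,2) | (1,3)
(0,0) | (0,0) | (0,1) | (0,2) | (0,3) | (1,0) | (1,1) | (1,2) | (1,3)
(0,1) | (0,1) | (0,2) | (0,3) | (0,0) | (1,1) | (1,2) | (1,3) | (1,0)
(0,2) | (0,2) | (0,3) | (0,0) | (0,1) | (1,2) | (1,3) | (1,0) | (1,1)
(0,3) | (0,3) | (0,0) | (0,1) | (0,2) | (1,3) | (1,0) | (1,1) | (1,2)
(1,0) | (1,0) | (1,1) | (1,2) | (1,3) | (0,0) | (0,1) | (0,2) | (0,3)
(1,1) | (1,1) | (1,2) | (1,3) | (1,0) | (0,1) | (0,2) | (0,3) | (0,0)
(1,2) | (1,2) | (1,3) | (1,0) | (1,1) | (0,2) | (0,3) | (0,0) | (0,1)
(1,3) | (1,3) | (1,0) | (1,1) | (1,2) | (0,3) | (0,0) | (0,1) | (0,2)


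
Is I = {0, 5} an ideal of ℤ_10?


Check ideal conditions for I = {0, 5} in ℤ_10:
(1) I is an additive subgroup? Yes
(2) For r ∈ ℤ_10 and a ∈ I: r·a ∈ I? Yes

Yes, I is an ideal of ℤ_10


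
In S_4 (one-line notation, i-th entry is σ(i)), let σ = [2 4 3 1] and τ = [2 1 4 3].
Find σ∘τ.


σ∘τ: apply τ first, then σ
1 →τ 2 →σ 4
2 →τ 1 →σ 2
3 →τ 4 →σ 1
4 →τ 3 →σ 3

σ∘τ = [4 2 1 3]


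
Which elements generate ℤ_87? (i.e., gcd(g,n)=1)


g generates ℤ_n iff gcd(g,n) = 1
Prime factors of 87: 3, 29
Generators are g ∈ {1,...,86} not divisible by any of these primes.
Generators: {1, 2, 4, 5, 7, 8, 10, 11, 13, 14, 16, 17, 19, 20, 22, 23, 25, 26, 28, 31, 32, 34, 35, 37, 38, 40, 41, 43, 44, 46, 47, 49, 50, 52, 53, 55, 56, 59, 61, 62, 64, 65, 67, 68, 70, 71, 73, 74, 76, 77, 79, 80, 82, 83, 85, 86}
Number of generators = φ(87) = 56

Generators of ℤ_87 = {1, 2, 4, 5, 7, 8, 10, 11, 13, 14, 16, 17, 19, 20, 22, 23, 25, 26, 28, 31, 32, 34, 35, 37, 38, 40, 41, 43, 44, 46, 47, 49, 50, 52, 53, 55, 56, 59, 61, 62, 64, 65, 67, 68, 70, 71, 73, 74, 76, 77, 79, 80, 82, 83, 85, 86}


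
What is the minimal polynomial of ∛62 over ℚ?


∛62 satisfies x³ - 62 = 0, irreducible over ℚ (no rational root; 62 is not a perfect cube)

Minimal polynomial: x³ - 62


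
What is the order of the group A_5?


|A_n| = n!/2 (even permutations)
|A_5| = 5!/2 = 120/2 = 60

|A_5| = 60


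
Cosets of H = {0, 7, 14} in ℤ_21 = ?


H = {0, 7, 14}, |H| = 3
Number of cosets = |G|/|H| = 21/3 = 7
0 + H = {0, 7, 14}
1 + H = {1, 8, 15}
2 + H = {2, 9, 16}
3 + H = {3, 10, 17}
4 + H = {4, 11, 18}
5 + H = {5, 12, 19}
6 + H = {6, 13, 20}

Cosets: 0+H={0,7,14}; 1+H={1,8,15}; 2+H={2,9,16}; 3+H={3,10,17}; 4+H={4,11,18}; 5+H={5,12,19}; 6+H={6,13,20}


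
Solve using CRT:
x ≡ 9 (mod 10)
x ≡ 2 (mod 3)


m₁ = 10, m₂ = 3, gcd = 1, so CRT applies. M = m₁·m₂ = 30
Let M₁ = M/m₁ = 3, M₂ = M/m₂ = 10
Find y₁ ≡ M₁⁻¹ (mod m₁): 3⁻¹ ≡ 7 (mod 10)
Find y₂ ≡ M₂⁻¹ (mod m₂): 10⁻¹ ≡ 1 (mod 3)
x = a₁·M₁·y₁ + a₂·M₂·y₂ = 9·3·7 + 2·10·1 = 209
Reduce mod 30: x ≡ 29
Check: 29 mod 10 = 9 ✓, 29 mod 3 = 2 ✓

x ≡ 29 (mod 30)


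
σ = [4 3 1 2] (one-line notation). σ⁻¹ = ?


To find σ⁻¹, swap domain and range:
σ(1) = 4 → σ⁻¹(4) = 1
σ(2) = 3 → σ⁻¹(3) = 2
σ(3) = 1 → σ⁻¹(1) = 3
σ(4) = 2 → σ⁻¹(2) = 4

σ⁻¹ = [3 4 2 1]


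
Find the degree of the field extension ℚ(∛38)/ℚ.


∛38 has minimal polynomial x³ - 38 (irreducible over ℚ since 38 is not a perfect cube)

[ℚ(∛38)/ℚ] = 3


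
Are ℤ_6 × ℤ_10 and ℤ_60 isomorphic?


Comparing ℤ_6 × ℤ_10 and ℤ_60:
gcd(6,10) = 2 ≠ 1. Max element order in ℤ_6×ℤ_10 is lcm(6,10) = 30 < 60, so it has no element of order 60

No, ℤ_6 × ℤ_10 ≇ ℤ_60


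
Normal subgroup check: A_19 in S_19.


H = A_19 in S_19
A_19 has index 2 in S_19, and every subgroup of index 2 is normal

Yes, normal subgroup


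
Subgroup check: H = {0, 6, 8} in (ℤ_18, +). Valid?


Subgroup test for H = {0, 6, 8} in (ℤ_18, +):
(1) 0 ∈ H? Yes
(2) Closure: for all a,b ∈ H, (a+b) mod 18 ∈ H? No  [counterexample: 6 + 6 = 12 ∉ H]
(3) Inverses: for all a ∈ H, -a mod 18 ∈ H? No

No, H is not a subgroup of ℤ_18


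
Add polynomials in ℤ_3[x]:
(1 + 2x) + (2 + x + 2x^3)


Add coefficients mod 3:
x^0: 1 + 2 = 0 (mod 3)
x^1: 2 + 1 = 0 (mod 3)
x^2: 0 + 0 = 0 (mod 3)
x^3: 0 + 2 = 2 (mod 3)
Result: 2x^3

f + g = 2x^3


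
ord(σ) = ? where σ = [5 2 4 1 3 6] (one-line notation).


Cycle decomposition: (1 5 3 4)
Cycle lengths: 4
Order = lcm(4) = 4

ord(σ) = 4


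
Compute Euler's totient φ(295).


Factor n: 295 = 5 × 59
φ(n) = n · ∏(1 - 1/p) over distinct primes p | n
φ(295) = 295 · (1 - 1/5) · (1 - 1/59) = 232

φ(295) = 232


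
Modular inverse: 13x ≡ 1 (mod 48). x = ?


Use the extended Euclidean algorithm to write 1 = 13·s + 48·t; then s mod 48 is the inverse.
Euclidean algorithm:
  13 = 0·48 + 13
  48 = 3·13 + 9
  13 = 1·9 + 4
  9 = 2·4 + 1
  4 = 4·1 + 0
gcd(13,48) = 1
Back-substitution gives: 13·(-11) + 48·(3) = 1
So 13⁻¹ ≡ -11 ≡ 37 (mod 48)
Check: 13 × 37 = 481 ≡ 1 (mod 48) ✓

13⁻¹ ≡ 37 (mod 48)


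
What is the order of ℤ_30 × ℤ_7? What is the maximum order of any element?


|ℤ_30 × ℤ_7| = 30 × 7 = 210
Max element order = lcm(30,7) = 210
Cyclic? Yes (gcd=1)

|ℤ_30×ℤ_7| = 210, max element order = 210


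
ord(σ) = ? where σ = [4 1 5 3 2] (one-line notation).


Cycle decomposition: (1 4 3 5 2)
Cycle lengths: 5
Order = lcm(5) = 5

ord(σ) = 5


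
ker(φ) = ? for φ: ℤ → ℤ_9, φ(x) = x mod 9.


Kernel = preimage of identity
ker(φ) = {x ∈ ℤ : x ≡ 0 (mod 9)} = 9ℤ = {0, ±9, ±18, ...}

ker(φ) = 9ℤ


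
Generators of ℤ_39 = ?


g generates ℤ_n iff gcd(g,n) = 1
Prime factors of 39: 3, 13
Generators are g ∈ {1,...,38} not divisible by any of these primes.
Generators: {1, 2, 4, 5, 7, 8, 10, 11, 14, 16, 17, 19, 20, 22, 23, 25, 28, 29, 31, 32, 34, 35, 37, 38}
Number of generators = φ(39) = 24

Generators of ℤ_39 = {1, 2, 4, 5, 7, 8, 10, 11, 14, 16, 17, 19, 20, 22, 23, 25, 28, 29, 31, 32, 34, 35, 37, 38}


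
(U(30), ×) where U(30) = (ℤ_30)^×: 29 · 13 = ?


Operation: multiplication mod 30
29 · 13 = (a × b) mod 30 with a = 29, b = 13

29 · 13 = 17


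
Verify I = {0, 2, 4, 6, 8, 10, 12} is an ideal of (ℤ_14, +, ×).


Check ideal conditions for I = {0, 2, 4, 6, 8, 10, 12} in ℤ_14:
(1) I is an additive subgroup? Yes
(2) For r ∈ ℤ_14 and a ∈ I: r·a ∈ I? Yes

Yes, I is an ideal of ℤ_14


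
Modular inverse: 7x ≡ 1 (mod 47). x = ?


Use the extended Euclidean algorithm to write 1 = 7·s + 47·t; then s mod 47 is the inverse.
Euclidean algorithm:
  7 = 0·47 + 7
  47 = 6·7 + 5
  7 = 1·5 + 2
  5 = 2·2 + 1
  2 = 2·1 + 0
gcd(7,47) = 1
Back-substitution gives: 7·(-20) + 47·(3) = 1
So 7⁻¹ ≡ -20 ≡ 27 (mod 47)
Check: 7 × 27 = 189 ≡ 1 (mod 47) ✓

7⁻¹ ≡ 27 (mod 47)


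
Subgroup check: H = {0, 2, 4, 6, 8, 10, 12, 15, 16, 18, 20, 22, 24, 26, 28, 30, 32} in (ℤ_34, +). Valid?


Subgroup test for H = {0, 2, 4, 6, 8, 10, 12, 15, 16, 18, 20, 22, 24, 26, 28, 30, 32} in (ℤ_34, +):
(1) 0 ∈ H? Yes
(2) Closure: for all a,b ∈ H, (a+b) mod 34 ∈ H? No  [counterexample: 2 + 12 = 14 ∉ H]
(3) Inverses: for all a ∈ H, -a mod 34 ∈ H? No

No, H is not a subgroup of ℤ_34


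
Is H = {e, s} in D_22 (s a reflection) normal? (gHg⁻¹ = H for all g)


H = {e, s} in D_22 (s a reflection)
r·s·r⁻¹ = sr⁻² ≠ s for n ≥ 3, so {e, s} is not closed under conjugation

No, not a normal subgroup


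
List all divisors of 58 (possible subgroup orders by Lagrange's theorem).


Lagrange's theorem: |H| divides |G|
|G| = 58
Divisors of 58: 1, 2, 29, 58

Possible subgroup orders: {1, 2, 29, 58}


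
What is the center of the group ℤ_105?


Z(G) = {g ∈ G | gx = xg for all x ∈ G}
ℤ_105 is abelian, so Z(G) = G

Z(ℤ_105) = ℤ_105


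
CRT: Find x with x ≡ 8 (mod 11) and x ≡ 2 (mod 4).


m₁ = 11, m₂ = 4, gcd = 1, so CRT applies. M = m₁·m₂ = 44
Let M₁ = M/m₁ = 4, M₂ = M/m₂ = 11
Find y₁ ≡ M₁⁻¹ (mod m₁): 4⁻¹ ≡ 3 (mod 11)
Find y₂ ≡ M₂⁻¹ (mod m₂): 11⁻¹ ≡ 3 (mod 4)
x = a₁·M₁·y₁ + a₂·M₂·y₂ = 8·4·3 + 2·11·3 = 162
Reduce mod 44: x ≡ 30
Check: 30 mod 11 = 8 ✓, 30 mod 4 = 2 ✓

x ≡ 30 (mod 44)


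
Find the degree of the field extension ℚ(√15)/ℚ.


√15 has minimal polynomial x² - 15 (irreducible over ℚ since 15 is squarefree)

[ℚ(√15)/ℚ] = 2


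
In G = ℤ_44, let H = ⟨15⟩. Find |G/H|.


|⟨15⟩| = n / gcd(15, 44) = 44 / 1 = 44
H is normal (ℤ_44 is abelian).
|G/H| = |G| / |H| = 44 / 44 = 1

|G/H| = 1


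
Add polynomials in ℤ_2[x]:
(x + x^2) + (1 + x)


Add coefficients mod 2:
x^0: 0 + 1 = 1 (mod 2)
x^1: 1 + 1 = 0 (mod 2)
x^2: 1 + 0 = 1 (mod 2)
Result: 1 + x^2

f + g = 1 + x^2


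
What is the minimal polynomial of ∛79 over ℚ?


∛79 satisfies x³ - 79 = 0, irreducible over ℚ (no rational root; 79 is not a perfect cube)

Minimal polynomial: x³ - 79


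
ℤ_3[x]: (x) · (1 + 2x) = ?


Expand and collect like terms; reduce coefficients mod 3:
x^0: 0·1 = 0 ≡ 0 (mod 3)
x^1: 0·2 + 1·1 = 1 ≡ 1 (mod 3)
x^2: 1·2 = 2 ≡ 2 (mod 3)
Result: x + 2x^2

f · g = x + 2x^2


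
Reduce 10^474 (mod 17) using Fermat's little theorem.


Fermat's little theorem: if p is prime and gcd(a,p)=1, then a^(p-1) ≡ 1 (mod p)
p = 17 is prime, gcd(10,17) = 1
Reduce exponent: 474 mod 16 = 10
So 10^474 ≡ 10^10 (mod 17)
10^10 mod 17 = 2

10^474 ≡ 2 (mod 17)


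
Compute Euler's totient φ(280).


Factor n: 280 = 2^3 × 5 × 7
φ(n) = n · ∏(1 - 1/p) over distinct primes p | n
φ(280) = 280 · (1 - 1/2) · (1 - 1/5) · (1 - 1/7) = 96

φ(280) = 96


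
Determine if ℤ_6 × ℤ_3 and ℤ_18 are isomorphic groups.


Comparing ℤ_6 × ℤ_3 and ℤ_18:
gcd(6,3) = 3 ≠ 1. Max element order in ℤ_6×ℤ_3 is lcm(6,3) = 6 < 18, so it has no element of order 18

No, ℤ_6 × ℤ_3 ≇ ℤ_18


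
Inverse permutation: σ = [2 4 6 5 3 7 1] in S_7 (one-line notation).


To find σ⁻¹, swap domain and range:
σ(1) = 2 → σ⁻¹(2) = 1
σ(2) = 4 → σ⁻¹(4) = 2
σ(3) = 6 → σ⁻¹(6) = 3
σ(4) = 5 → σ⁻¹(5) = 4
σ(5) = 3 → σ⁻¹(3) = 5
σ(6) = 7 → σ⁻¹(7) = 6
σ(7) = 1 → σ⁻¹(1) = 7

σ⁻¹ = [7 1 5 2 4 3 6]


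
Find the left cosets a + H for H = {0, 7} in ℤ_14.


H = {0, 7}, |H| = 2
Number of cosets = |G|/|H| = 14/2 = 7
0 + H = {0, 7}
1 + H = {1, 8}
2 + H = {2, 9}
3 + H = {3, 10}
4 + H = {4, 11}
5 + H = {5, 12}
6 + H = {6, 13}

Cosets: 0+H={0,7}; 1+H={1,8}; 2+H={2,9}; 3+H={3,10}; 4+H={4,11}; 5+H={5,12}; 6+H={6,13}


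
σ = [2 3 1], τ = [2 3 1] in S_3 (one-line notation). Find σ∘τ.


σ∘τ: apply τ first, then σ
1 →τ 2 →σ 3
2 →τ 3 →σ 1
3 →τ 1 →σ 2

σ∘τ = [3 1 2]


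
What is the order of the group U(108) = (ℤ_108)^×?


U(n) is the group of units mod n; |U(n)| = φ(n)
|U(108)| = φ(108) = 36

|U(108) = (ℤ_108)^×| = 36


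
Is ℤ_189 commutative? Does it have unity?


ℤ_189 is a commutative ring with unity 1; 189 = 3×63 is composite, so 3·63 ≡ 0 gives zero divisors (not an integral domain)
Commutative: Yes
Integral domain: No
Has unity: Yes

ℤ_189: Commutative=Yes, Unity=Yes


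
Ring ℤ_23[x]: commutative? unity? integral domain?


ℤ_23 is a field (n prime), so ℤ_23[x] is a commutative integral domain with unity
Commutative: Yes
Integral domain: Yes
Has unity: Yes

ℤ_23[x]: Commutative=Yes, Unity=Yes


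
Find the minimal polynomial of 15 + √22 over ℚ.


Let α = 15 + √22. Then α - 15 = √22, so (α - 15)² = 22, giving α² - 30α + 203 = 0. Degree 2 and α ∉ ℚ, so this is the minimal polynomial.

Minimal polynomial: x² - 30x + 203


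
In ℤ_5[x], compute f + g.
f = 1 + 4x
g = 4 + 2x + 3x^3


Add coefficients mod 5:
x^0: 1 + 4 = 0 (mod 5)
x^1: 4 + 2 = 1 (mod 5)
x^2: 0 + 0 = 0 (mod 5)
x^3: 0 + 3 = 3 (mod 5)
Result: x + 3x^3

f + g = x + 3x^3


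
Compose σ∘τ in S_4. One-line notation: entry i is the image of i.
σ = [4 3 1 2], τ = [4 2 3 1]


σ∘τ: apply τ first, then σ
1 →τ 4 →σ 2
2 →τ 2 →σ 3
3 →τ 3 →σ 1
4 →τ 1 →σ 4

σ∘τ = [2 3 1 4]


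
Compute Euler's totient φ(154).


Factor n: 154 = 2 × 7 × 11
φ(n) = n · ∏(1 - 1/p) over distinct primes p | n
φ(154) = 154 · (1 - 1/2) · (1 - 1/7) · (1 - 1/11) = 60

φ(154) = 60


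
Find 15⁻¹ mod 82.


Use the extended Euclidean algorithm to write 1 = 15·s + 82·t; then s mod 82 is the inverse.
Euclidean algorithm:
  15 = 0·82 + 15
  82 = 5·15 + 7
  15 = 2·7 + 1
  7 = 7·1 + 0
gcd(15,82) = 1
Back-substitution gives: 15·(11) + 82·(-2) = 1
So 15⁻¹ ≡ 11 ≡ 11 (mod 82)
Check: 15 × 11 = 165 ≡ 1 (mod 82) ✓

15⁻¹ ≡ 11 (mod 82)


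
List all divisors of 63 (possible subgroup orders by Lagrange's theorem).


Lagrange's theorem: |H| divides |G|
|G| = 63
Divisors of 63: 1, 3, 7, 9, 21, 63

Possible subgroup orders: {1, 3, 7, 9, 21, 63}


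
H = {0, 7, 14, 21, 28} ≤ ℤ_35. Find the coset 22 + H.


22 + H = {22 + h (mod 35) : h ∈ H}
22+0=22, 22+7=29, 22+14=1, 22+21=8, 22+28=15
22 + H = {1, 8, 15, 22, 29} = 1 + H

22 + H = {1, 8, 15, 22, 29}


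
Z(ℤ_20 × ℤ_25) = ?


Z(G) = {g ∈ G | gx = xg for all x ∈ G}
Direct product of abelian groups is abelian, so Z(G) = G

Z(ℤ_20 × ℤ_25) = ℤ_20 × ℤ_25


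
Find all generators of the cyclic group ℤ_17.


g generates ℤ_n iff gcd(g,n) = 1
Prime factors of 17: 17
Generators are g ∈ {1,...,16} not divisible by any of these primes.
Generators: {1, 2, 3, 4, 5, 6, 7, 8, 9, 10, 11, 12, 13, 14, 15, 16}
Number of generators = φ(17) = 16

Generators of ℤ_17 = {1, 2, 3, 4, 5, 6, 7, 8, 9, 10, 11, 12, 13, 14, 15, 16}


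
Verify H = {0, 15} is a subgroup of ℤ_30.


Subgroup test for H = {0, 15} in (ℤ_30, +):
(1) 0 ∈ H? Yes
(2) Closure: for all a,b ∈ H, (a+b) mod 30 ∈ H? Yes
(3) Inverses: for all a ∈ H, -a mod 30 ∈ H? Yes

Yes, H is a subgroup of ℤ_30


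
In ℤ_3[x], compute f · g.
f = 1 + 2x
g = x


Expand and collect like terms; reduce coefficients mod 3:
x^0: 1·0 = 0 ≡ 0 (mod 3)
x^1: 1·1 + 2·0 = 1 ≡ 1 (mod 3)
x^2: 2·1 = 2 ≡ 2 (mod 3)
Result: x + 2x^2

f · g = x + 2x^2


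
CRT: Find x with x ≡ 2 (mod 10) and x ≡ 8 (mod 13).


m₁ = 10, m₂ = 13, gcd = 1, so CRT applies. M = m₁·m₂ = 130
Let M₁ = M/m₁ = 13, M₂ = M/m₂ = 10
Find y₁ ≡ M₁⁻¹ (mod m₁): 13⁻¹ ≡ 7 (mod 10)
Find y₂ ≡ M₂⁻¹ (mod m₂): 10⁻¹ ≡ 4 (mod 13)
x = a₁·M₁·y₁ + a₂·M₂·y₂ = 2·13·7 + 8·10·4 = 502
Reduce mod 130: x ≡ 112
Check: 112 mod 10 = 2 ✓, 112 mod 13 = 8 ✓

x ≡ 112 (mod 130)


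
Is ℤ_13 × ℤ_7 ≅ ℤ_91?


Comparing ℤ_13 × ℤ_7 and ℤ_91:
gcd(13,7) = 1, so ℤ_13 × ℤ_7 ≅ ℤ_91 (CRT)

Yes, ℤ_13 × ℤ_7 ≅ ℤ_91


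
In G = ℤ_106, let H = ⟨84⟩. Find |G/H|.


|⟨84⟩| = n / gcd(84, 106) = 106 / 2 = 53
H is normal (ℤ_106 is abelian).
|G/H| = |G| / |H| = 106 / 53 = 2

|G/H| = 2


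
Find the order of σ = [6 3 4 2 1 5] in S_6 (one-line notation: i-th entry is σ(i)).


Cycle decomposition: (1 6 5) (2 3 4)
Cycle lengths: 3, 3
Order = lcm(3, 3) = 3

ord(σ) = 3


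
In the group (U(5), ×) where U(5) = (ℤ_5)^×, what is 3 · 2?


Operation: multiplication mod 5
3 · 2 = (a × b) mod 5 with a = 3, b = 2

3 · 2 = 1


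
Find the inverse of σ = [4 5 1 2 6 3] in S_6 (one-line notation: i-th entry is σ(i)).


To find σ⁻¹, swap domain and range:
σ(1) = 4 → σ⁻¹(4) = 1
σ(2) = 5 → σ⁻¹(5) = 2
σ(3) = 1 → σ⁻¹(1) = 3
σ(4) = 2 → σ⁻¹(2) = 4
σ(5) = 6 → σ⁻¹(6) = 5
σ(6) = 3 → σ⁻¹(3) = 6

σ⁻¹ = [3 4 6 1 2 5]


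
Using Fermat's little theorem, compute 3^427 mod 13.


Fermat's little theorem: if p is prime and gcd(a,p)=1, then a^(p-1) ≡ 1 (mod p)
p = 13 is prime, gcd(3,13) = 1
Reduce exponent: 427 mod 12 = 7
So 3^427 ≡ 3^7 (mod 13)
3^7 mod 13 = 3

3^427 ≡ 3 (mod 13)


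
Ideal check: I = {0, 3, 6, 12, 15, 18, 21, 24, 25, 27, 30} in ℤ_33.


Check ideal conditions for I = {0, 3, 6, 12, 15, 18, 21, 24, 25, 27, 30} in ℤ_33:
(1) I is an additive subgroup? No
(2) For r ∈ ℤ_33 and a ∈ I: r·a ∈ I? No  [counterexample: r=2, a=21, r·a mod 33 = 9 ∉ I]

No, I is not an ideal of ℤ_33


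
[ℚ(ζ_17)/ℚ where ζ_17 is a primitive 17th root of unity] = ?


[ℚ(ζ_n):ℚ] = deg Φ_n(x) = φ(n). Here φ(17) = 16

[ℚ(ζ_17)/ℚ where ζ_17 is a primitive 17th root of unity] = 16


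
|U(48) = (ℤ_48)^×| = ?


U(n) is the group of units mod n; |U(n)| = φ(n)
|U(48)| = φ(48) = 16

|U(48) = (ℤ_48)^×| = 16


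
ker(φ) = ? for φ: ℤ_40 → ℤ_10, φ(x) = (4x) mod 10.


Kernel = preimage of identity
ker(φ) = {x ∈ ℤ_40 : 4x ≡ 0 (mod 10)}. Since 10 | 40, φ is well-defined. The kernel is the cyclic subgroup ⟨5⟩ of ℤ_40 (order 8), i.e. {0, 5, 10, 15, 20, 25, 30, 35}

ker(φ) = {0, 5, 10, 15, 20, 25, 30, 35}


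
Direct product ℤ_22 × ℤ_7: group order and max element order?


|ℤ_22 × ℤ_7| = 22 × 7 = 154
Max element order = lcm(22,7) = 154
Cyclic? Yes (gcd=1)

|ℤ_22×ℤ_7| = 154, max element order = 154


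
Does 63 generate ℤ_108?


g generates ℤ_n iff gcd(g, n) = 1
gcd(63, 108) = 9
Since gcd = 9 ≠ 1, ⟨63⟩ has order 12 < 108, so 63 is not a generator.

No, 63 does not generate ℤ_108


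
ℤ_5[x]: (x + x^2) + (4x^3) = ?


Add coefficients mod 5:
x^0: 0 + 0 = 0 (mod 5)
x^1: 1 + 0 = 1 (mod 5)
x^2: 1 + 0 = 1 (mod 5)
x^3: 0 + 4 = 4 (mod 5)
Result: x + x^2 + 4x^3

f + g = x + x^2 + 4x^3


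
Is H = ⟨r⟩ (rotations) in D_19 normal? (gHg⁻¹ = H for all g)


H = ⟨r⟩ (rotations) in D_19
The rotation subgroup ⟨r⟩ has index 2 in D_19, so it is normal

Yes, normal subgroup


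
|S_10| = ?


|S_n| = n! (number of permutations of n symbols)
|S_10| = 10! = 3628800

|S_10| = 3628800


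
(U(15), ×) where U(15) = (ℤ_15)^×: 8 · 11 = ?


Operation: multiplication mod 15
8 · 11 = (a × b) mod 15 with a = 8, b = 11

8 · 11 = 13


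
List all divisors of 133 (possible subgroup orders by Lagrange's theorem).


Lagrange's theorem: |H| divides |G|
|G| = 133
Divisors of 133: 1, 7, 19, 133

Possible subgroup orders: {1, 7, 19, 133}


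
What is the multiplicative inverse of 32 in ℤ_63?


Use the extended Euclidean algorithm to write 1 = 32·s + 63·t; then s mod 63 is the inverse.
Euclidean algorithm:
  32 = 0·63 + 32
  63 = 1·32 + 31
  32 = 1·31 + 1
  31 = 31·1 + 0
gcd(32,63) = 1
Back-substitution gives: 32·(2) + 63·(-1) = 1
So 32⁻¹ ≡ 2 ≡ 2 (mod 63)
Check: 32 × 2 = 64 ≡ 1 (mod 63) ✓

32⁻¹ ≡ 2 (mod 63)


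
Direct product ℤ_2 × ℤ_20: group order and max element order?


|ℤ_2 × ℤ_20| = 2 × 20 = 40
Max element order = lcm(2,20) = 20
Cyclic? No (gcd=2)

|ℤ_2×ℤ_20| = 40, max element order = 20


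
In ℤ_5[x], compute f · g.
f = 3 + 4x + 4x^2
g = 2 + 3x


Expand and collect like terms; reduce coefficients mod 5:
x^0: 3·2 = 6 ≡ 1 (mod 5)
x^1: 3·3 + 4·2 = 17 ≡ 2 (mod 5)
x^2: 4·3 + 4·2 = 20 ≡ 0 (mod 5)
x^3: 4·3 = 12 ≡ 2 (mod 5)
Result: 1 + 2x + 2x^3

f · g = 1 + 2x + 2x^3


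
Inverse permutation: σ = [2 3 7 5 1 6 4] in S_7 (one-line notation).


To find σ⁻¹, swap domain and range:
σ(1) = 2 → σ⁻¹(2) = 1
σ(2) = 3 → σ⁻¹(3) = 2
σ(3) = 7 → σ⁻¹(7) = 3
σ(4) = 5 → σ⁻¹(5) = 4
σ(5) = 1 → σ⁻¹(1) = 5
σ(6) = 6 → σ⁻¹(6) = 6
σ(7) = 4 → σ⁻¹(4) = 7

σ⁻¹ = [5 1 2 7 4 6 3]


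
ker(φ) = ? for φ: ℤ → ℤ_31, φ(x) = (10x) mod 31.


Kernel = preimage of identity
ker(φ) = {x ∈ ℤ : 10x ≡ 0 (mod 31)}. gcd(10,31) = 1, so 10x ≡ 0 (mod 31) ⟺ x ≡ 0 (mod 31/1 = 31). Hence ker(φ) = 31ℤ

ker(φ) = 31ℤ


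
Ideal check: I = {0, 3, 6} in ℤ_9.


Check ideal conditions for I = {0, 3, 6} in ℤ_9:
(1) I is an additive subgroup? Yes
(2) For r ∈ ℤ_9 and a ∈ I: r·a ∈ I? Yes

Yes, I is an ideal of ℤ_9


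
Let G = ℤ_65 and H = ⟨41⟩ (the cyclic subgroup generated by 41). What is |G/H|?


|⟨41⟩| = n / gcd(41, 65) = 65 / 1 = 65
H is normal (ℤ_65 is abelian).
|G/H| = |G| / |H| = 65 / 65 = 1

|G/H| = 1


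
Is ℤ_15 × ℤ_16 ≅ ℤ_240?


Comparing ℤ_15 × ℤ_16 and ℤ_240:
gcd(15,16) = 1, so ℤ_15 × ℤ_16 ≅ ℤ_240 (CRT)

Yes, ℤ_15 × ℤ_16 ≅ ℤ_240


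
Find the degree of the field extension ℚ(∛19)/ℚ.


∛19 has minimal polynomial x³ - 19 (irreducible over ℚ since 19 is not a perfect cube)

[ℚ(∛19)/ℚ] = 3


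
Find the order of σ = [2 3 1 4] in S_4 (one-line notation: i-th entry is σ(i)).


Cycle decomposition: (1 2 3)
Cycle lengths: 3
Order = lcm(3) = 3

ord(σ) = 3


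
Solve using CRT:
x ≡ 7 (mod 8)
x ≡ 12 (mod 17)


m₁ = 8, m₂ = 17, gcd = 1, so CRT applies. M = m₁·m₂ = 136
Let M₁ = M/m₁ = 17, M₂ = M/m₂ = 8
Find y₁ ≡ M₁⁻¹ (mod m₁): 17⁻¹ ≡ 1 (mod 8)
Find y₂ ≡ M₂⁻¹ (mod m₂): 8⁻¹ ≡ 15 (mod 17)
x = a₁·M₁·y₁ + a₂·M₂·y₂ = 7·17·1 + 12·8·15 = 1559
Reduce mod 136: x ≡ 63
Check: 63 mod 8 = 7 ✓, 63 mod 17 = 12 ✓

x ≡ 63 (mod 136)


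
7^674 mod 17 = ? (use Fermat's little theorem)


Fermat's little theorem: if p is prime and gcd(a,p)=1, then a^(p-1) ≡ 1 (mod p)
p = 17 is prime, gcd(7,17) = 1
Reduce exponent: 674 mod 16 = 2
So 7^674 ≡ 7^2 (mod 17)
7^2 mod 17 = 15

7^674 ≡ 15 (mod 17)


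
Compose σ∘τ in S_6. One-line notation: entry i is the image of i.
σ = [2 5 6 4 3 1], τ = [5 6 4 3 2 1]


σ∘τ: apply τ first, then σ
1 →τ 5 →σ 3
2 →τ 6 →σ 1
3 →τ 4 →σ 4
4 →τ 3 →σ 6
5 →τ 2 →σ 5
6 →τ 1 →σ 2

σ∘τ = [3 1 4 6 5 2]


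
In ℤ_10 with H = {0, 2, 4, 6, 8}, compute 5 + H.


5 + H = {5 + h (mod 10) : h ∈ H}
5+0=5, 5+2=7, 5+4=9, 5+6=1, 5+8=3
5 + H = {1, 3, 5, 7, 9} = 1 + H

5 + H = {1, 3, 5, 7, 9}


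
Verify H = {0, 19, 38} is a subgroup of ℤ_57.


Subgroup test for H = {0, 19, 38} in (ℤ_57, +):
(1) 0 ∈ H? Yes
(2) Closure: for all a,b ∈ H, (a+b) mod 57 ∈ H? Yes
(3) Inverses: for all a ∈ H, -a mod 57 ∈ H? Yes

Yes, H is a subgroup of ℤ_57


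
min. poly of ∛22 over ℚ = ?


∛22 satisfies x³ - 22 = 0, irreducible over ℚ (no rational root; 22 is not a perfect cube)

Minimal polynomial: x³ - 22


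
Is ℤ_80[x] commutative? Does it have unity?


ℤ_80 has zero divisors (2·40 ≡ 0), and these lift to constant zero divisors in ℤ_80[x]; so not an integral domain
Commutative: Yes
Integral domain: No
Has unity: Yes

ℤ_80[x]: Commutative=Yes, Unity=Yes


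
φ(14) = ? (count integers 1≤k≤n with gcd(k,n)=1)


φ(n) = count of k ∈ {1,...,n} with gcd(k,n)=1
Coprimes to 14: {1, 3, 5, 9, 11, 13}
Count: 6

φ(14) = 6


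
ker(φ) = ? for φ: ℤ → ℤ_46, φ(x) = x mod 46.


Kernel = preimage of identity
ker(φ) = {x ∈ ℤ : x ≡ 0 (mod 46)} = 46ℤ = {0, ±46, ±92, ...}

ker(φ) = 46ℤ


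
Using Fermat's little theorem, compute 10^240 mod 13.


Fermat's little theorem: if p is prime and gcd(a,p)=1, then a^(p-1) ≡ 1 (mod p)
p = 13 is prime, gcd(10,13) = 1
Reduce exponent: 240 mod 12 = 0
So 10^240 ≡ 10^0 (mod 13)
10^0 = 1

10^240 ≡ 1 (mod 13)


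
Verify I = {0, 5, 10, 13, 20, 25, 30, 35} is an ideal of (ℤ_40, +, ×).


Check ideal conditions for I = {0, 5, 10, 13, 20, 25, 30, 35} in ℤ_40:
(1) I is an additive subgroup? No
(2) For r ∈ ℤ_40 and a ∈ I: r·a ∈ I? No  [counterexample: r=2, a=13, r·a mod 40 = 26 ∉ I]

No, I is not an ideal of ℤ_40


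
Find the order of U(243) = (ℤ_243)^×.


U(n) is the group of units mod n; |U(n)| = φ(n)
|U(243)| = φ(243) = 162

|U(243) = (ℤ_243)^×| = 162


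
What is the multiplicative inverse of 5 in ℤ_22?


Use the extended Euclidean algorithm to write 1 = 5·s + 22·t; then s mod 22 is the inverse.
Euclidean algorithm:
  5 = 0·22 + 5
  22 = 4·5 + 2
  5 = 2·2 + 1
  2 = 2·1 + 0
gcd(5,22) = 1
Back-substitution gives: 5·(9) + 22·(-2) = 1
So 5⁻¹ ≡ 9 ≡ 9 (mod 22)
Check: 5 × 9 = 45 ≡ 1 (mod 22) ✓

5⁻¹ ≡ 9 (mod 22)


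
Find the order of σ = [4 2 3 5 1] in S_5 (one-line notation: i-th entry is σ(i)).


Cycle decomposition: (1 4 5)
Cycle lengths: 3
Order = lcm(3) = 3

ord(σ) = 3


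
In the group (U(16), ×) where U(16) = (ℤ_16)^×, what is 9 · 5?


Operation: multiplication mod 16
9 · 5 = (a × b) mod 16 with a = 9, b = 5

9 · 5 = 13


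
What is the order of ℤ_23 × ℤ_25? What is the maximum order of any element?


|ℤ_23 × ℤ_25| = 23 × 25 = 575
Max element order = lcm(23,25) = 575
Cyclic? Yes (gcd=1)

|ℤ_23×ℤ_25| = 575, max element order = 575


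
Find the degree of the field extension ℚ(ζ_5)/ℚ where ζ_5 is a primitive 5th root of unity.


[ℚ(ζ_n):ℚ] = deg Φ_n(x) = φ(n). Here φ(5) = 4

[ℚ(ζ_5)/ℚ where ζ_5 is a primitive 5th root of unity] = 4


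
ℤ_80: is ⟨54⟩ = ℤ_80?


g generates ℤ_n iff gcd(g, n) = 1
gcd(54, 80) = 2
Since gcd = 2 ≠ 1, ⟨54⟩ has order 40 < 80, so 54 is not a generator.

No, 54 does not generate ℤ_80


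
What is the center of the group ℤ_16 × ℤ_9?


Z(G) = {g ∈ G | gx = xg for all x ∈ G}
Direct product of abelian groups is abelian, so Z(G) = G

Z(ℤ_16 × ℤ_9) = ℤ_16 × ℤ_9


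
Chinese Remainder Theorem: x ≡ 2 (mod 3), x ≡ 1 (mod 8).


m₁ = 3, m₂ = 8, gcd = 1, so CRT applies. M = m₁·m₂ = 24
Let M₁ = M/m₁ = 8, M₂ = M/m₂ = 3
Find y₁ ≡ M₁⁻¹ (mod m₁): 8⁻¹ ≡ 2 (mod 3)
Find y₂ ≡ M₂⁻¹ (mod m₂): 3⁻¹ ≡ 3 (mod 8)
x = a₁·M₁·y₁ + a₂·M₂·y₂ = 2·8·2 + 1·3·3 = 41
Reduce mod 24: x ≡ 17
Check: 17 mod 3 = 2 ✓, 17 mod 8 = 1 ✓

x ≡ 17 (mod 24)


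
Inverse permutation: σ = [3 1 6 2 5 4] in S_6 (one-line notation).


To find σ⁻¹, swap domain and range:
σ(1) = 3 → σ⁻¹(3) = 1
σ(2) = 1 → σ⁻¹(1) = 2
σ(3) = 6 → σ⁻¹(6) = 3
σ(4) = 2 → σ⁻¹(2) = 4
σ(5) = 5 → σ⁻¹(5) = 5
σ(6) = 4 → σ⁻¹(4) = 6

σ⁻¹ = [2 4 1 6 5 3]


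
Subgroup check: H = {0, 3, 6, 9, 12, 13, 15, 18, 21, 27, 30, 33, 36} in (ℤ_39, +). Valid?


Subgroup test for H = {0, 3, 6, 9, 12, 13, 15, 18, 21, 27, 30, 33, 36} in (ℤ_39, +):
(1) 0 ∈ H? Yes
(2) Closure: for all a,b ∈ H, (a+b) mod 39 ∈ H? No  [counterexample: 3 + 13 = 16 ∉ H]
(3) Inverses: for all a ∈ H, -a mod 39 ∈ H? No

No, H is not a subgroup of ℤ_39


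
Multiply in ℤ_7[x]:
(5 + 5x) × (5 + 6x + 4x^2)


Expand and collect like terms; reduce coefficients mod 7:
x^0: 5·5 = 25 ≡ 4 (mod 7)
x^1: 5·6 + 5·5 = 55 ≡ 6 (mod 7)
x^2: 5·4 + 5·6 = 50 ≡ 1 (mod 7)
x^3: 5·4 = 20 ≡ 6 (mod 7)
Result: 4 + 6x + x^2 + 6x^3

f · g = 4 + 6x + x^2 + 6x^3


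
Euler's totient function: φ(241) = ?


Factor n: 241 = 241
φ(n) = n · ∏(1 - 1/p) over distinct primes p | n
φ(241) = 241 · (1 - 1/241) = 240

φ(241) = 240


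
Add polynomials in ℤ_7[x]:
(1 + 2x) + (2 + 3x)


Add coefficients mod 7:
x^0: 1 + 2 = 3 (mod 7)
x^1: 2 + 3 = 5 (mod 7)
Result: 3 + 5x

f + g = 3 + 5x


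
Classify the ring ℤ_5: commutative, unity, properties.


ℤ_5 is a commutative ring with unity 1; 5 is prime, so ℤ_5 is a field (hence an integral domain)
Commutative: Yes
Integral domain: Yes
Has unity: Yes

ℤ_5: Commutative=Yes, Unity=Yes


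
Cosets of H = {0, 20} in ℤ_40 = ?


H = {0, 20}, |H| = 2
Number of cosets = |G|/|H| = 40/2 = 20
0 + H = {0, 20}
1 + H = {1, 21}
2 + H = {2, 22}
3 + H = {3, 23}
4 + H = {4, 24}
5 + H = {5, 25}
6 + H = {6, 26}
7 + H = {7, 27}
8 + H = {8, 28}
9 + H = {9, 29}
10 + H = {10, 30}
11 + H = {11, 31}
12 + H = {12, 32}
13 + H = {13, 33}
14 + H = {14, 34}
15 + H = {15, 35}
16 + H = {16, 36}
17 + H = {17, 37}
18 + H = {18, 38}
19 + H = {19, 39}

Cosets: 0+H={0,20}; 1+H={1,21}; 2+H={2,22}; 3+H={3,23}; 4+H={4,24}; 5+H={5,25}; 6+H={6,26}; 7+H={7,27}; 8+H={8,28}; 9+H={9,29}; 10+H={10,30}; 11+H={11,31}; 12+H={12,32}; 13+H={13,33}; 14+H={14,34}; 15+H={15,35}; 16+H={16,36}; 17+H={17,37}; 18+H={18,38}; 19+H={19,39}


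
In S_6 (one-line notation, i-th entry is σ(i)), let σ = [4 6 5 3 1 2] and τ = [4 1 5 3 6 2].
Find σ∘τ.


σ∘τ: apply τ first, then σ
1 →τ 4 →σ 3
2 →τ 1 →σ 4
3 →τ 5 →σ 1
4 →τ 3 →σ 5
5 →τ 6 →σ 2
6 →τ 2 →σ 6

σ∘τ = [3 4 1 5 2 6]


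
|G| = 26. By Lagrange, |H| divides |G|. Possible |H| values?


Lagrange's theorem: |H| divides |G|
|G| = 26
Divisors of 26: 1, 2, 13, 26

Possible subgroup orders: {1, 2, 13, 26}


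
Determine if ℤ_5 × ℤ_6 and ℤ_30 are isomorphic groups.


Comparing ℤ_5 × ℤ_6 and ℤ_30:
gcd(5,6) = 1, so ℤ_5 × ℤ_6 ≅ ℤ_30 (CRT)

Yes, ℤ_5 × ℤ_6 ≅ ℤ_30


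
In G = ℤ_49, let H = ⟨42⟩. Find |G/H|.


|⟨42⟩| = n / gcd(42, 49) = 49 / 7 = 7
H is normal (ℤ_49 is abelian).
|G/H| = |G| / |H| = 49 / 7 = 7

|G/H| = 7


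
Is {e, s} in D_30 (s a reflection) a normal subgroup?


H = {e, s} in D_30 (s a reflection)
r·s·r⁻¹ = sr⁻² ≠ s for n ≥ 3, so {e, s} is not closed under conjugation

No, not a normal subgroup


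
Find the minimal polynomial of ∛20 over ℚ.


∛20 satisfies x³ - 20 = 0, irreducible over ℚ (no rational root; 20 is not a perfect cube)

Minimal polynomial: x³ - 20


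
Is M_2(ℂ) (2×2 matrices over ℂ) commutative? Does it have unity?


Matrix multiplication is non-commutative for n ≥ 2; the identity matrix I is the unity; singular matrices give zero divisors, so not an integral domain
Commutative: No
Integral domain: No
Has unity: Yes

M_2(ℂ) (2×2 matrices over ℂ): Commutative=No, Unity=Yes


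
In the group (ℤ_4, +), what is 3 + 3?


Operation: addition mod 4
3 + 3 = (a + b) mod 4 with a = 3, b = 3

3 + 3 = 2


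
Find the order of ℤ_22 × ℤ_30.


|A × B| = |A| · |B|
|ℤ_22 × ℤ_30| = 22 × 30 = 660

|ℤ_22 × ℤ_30| = 660


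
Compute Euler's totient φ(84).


Factor n: 84 = 2^2 × 3 × 7
φ(n) = n · ∏(1 - 1/p) over distinct primes p | n
φ(84) = 84 · (1 - 1/2) · (1 - 1/3) · (1 - 1/7) = 24

φ(84) = 24


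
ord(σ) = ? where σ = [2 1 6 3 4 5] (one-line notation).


Cycle decomposition: (1 2) (3 6 5 4)
Cycle lengths: 2, 4
Order = lcm(2, 4) = 4

ord(σ) = 4


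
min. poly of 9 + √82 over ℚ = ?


Let α = 9 + √82. Then α - 9 = √82, so (α - 9)² = 82, giving α² - 18α - 1 = 0. Degree 2 and α ∉ ℚ, so this is the minimal polynomial.

Minimal polynomial: x² - 18x - 1


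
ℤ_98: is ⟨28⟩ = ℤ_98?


g generates ℤ_n iff gcd(g, n) = 1
gcd(28, 98) = 14
Since gcd = 14 ≠ 1, ⟨28⟩ has order 7 < 98, so 28 is not a generator.

No, 28 does not generate ℤ_98


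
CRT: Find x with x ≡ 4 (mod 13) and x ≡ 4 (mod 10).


m₁ = 13, m₂ = 10, gcd = 1, so CRT applies. M = m₁·m₂ = 130
Let M₁ = M/m₁ = 10, M₂ = M/m₂ = 13
Find y₁ ≡ M₁⁻¹ (mod m₁): 10⁻¹ ≡ 4 (mod 13)
Find y₂ ≡ M₂⁻¹ (mod m₂): 13⁻¹ ≡ 7 (mod 10)
x = a₁·M₁·y₁ + a₂·M₂·y₂ = 4·10·4 + 4·13·7 = 524
Reduce mod 130: x ≡ 4
Check: 4 mod 13 = 4 ✓, 4 mod 10 = 4 ✓

x ≡ 4 (mod 130)


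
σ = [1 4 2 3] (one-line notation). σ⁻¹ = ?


To find σ⁻¹, swap domain and range:
σ(1) = 1 → σ⁻¹(1) = 1
σ(2) = 4 → σ⁻¹(4) = 2
σ(3) = 2 → σ⁻¹(2) = 3
σ(4) = 3 → σ⁻¹(3) = 4

σ⁻¹ = [1 3 4 2]


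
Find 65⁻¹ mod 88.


Use the extended Euclidean algorithm to write 1 = 65·s + 88·t; then s mod 88 is the inverse.
Euclidean algorithm:
  65 = 0·88 + 65
  88 = 1·65 + 23
  65 = 2·23 + 19
  23 = 1·19 + 4
  19 = 4·4 + 3
  4 = 1·3 + 1
  3 = 3·1 + 0
gcd(65,88) = 1
Back-substitution gives: 65·(-23) + 88·(17) = 1
So 65⁻¹ ≡ -23 ≡ 65 (mod 88)
Check: 65 × 65 = 4225 ≡ 1 (mod 88) ✓

65⁻¹ ≡ 65 (mod 88)


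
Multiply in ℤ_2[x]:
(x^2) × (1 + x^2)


Expand and collect like terms; reduce coefficients mod 2:
x^0: 0·1 = 0 ≡ 0 (mod 2)
x^1: 0·0 + 0·1 = 0 ≡ 0 (mod 2)
x^2: 0·1 + 0·0 + 1·1 = 1 ≡ 1 (mod 2)
x^3: 0·1 + 1·0 = 0 ≡ 0 (mod 2)
x^4: 1·1 = 1 ≡ 1 (mod 2)
Result: x^2 + x^4

f · g = x^2 + x^4


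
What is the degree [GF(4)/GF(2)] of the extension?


GF(4) = GF(2^2), so the extension degree is 2

[GF(4)/GF(2)] = 2


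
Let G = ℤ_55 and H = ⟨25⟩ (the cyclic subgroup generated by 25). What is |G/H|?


|⟨25⟩| = n / gcd(25, 55) = 55 / 5 = 11
H is normal (ℤ_55 is abelian).
|G/H| = |G| / |H| = 55 / 11 = 5

|G/H| = 5


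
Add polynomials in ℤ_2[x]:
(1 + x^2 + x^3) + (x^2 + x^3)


Add coefficients mod 2:
x^0: 1 + 0 = 1 (mod 2)
x^1: 0 + 0 = 0 (mod 2)
x^2: 1 + 1 = 0 (mod 2)
x^3: 1 + 1 = 0 (mod 2)
Result: 1

f + g = 1


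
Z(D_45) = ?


Z(G) = {g ∈ G | gx = xg for all x ∈ G}
For odd n, Z(D_n) = {e}: no nontrivial rotation commutes with all reflections

Z(D_45) = {e}


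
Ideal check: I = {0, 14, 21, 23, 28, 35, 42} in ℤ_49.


Check ideal conditions for I = {0, 14, 21, 23, 28, 35, 42} in ℤ_49:
(1) I is an additive subgroup? No
(2) For r ∈ ℤ_49 and a ∈ I: r·a ∈ I? No  [counterexample: r=2, a=23, r·a mod 49 = 46 ∉ I]

No, I is not an ideal of ℤ_49


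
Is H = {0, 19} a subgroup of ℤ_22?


Subgroup test for H = {0, 19} in (ℤ_22, +):
(1) 0 ∈ H? Yes
(2) Closure: for all a,b ∈ H, (a+b) mod 22 ∈ H? No  [counterexample: 19 + 19 = 16 ∉ H]
(3) Inverses: for all a ∈ H, -a mod 22 ∈ H? No

No, H is not a subgroup of ℤ_22


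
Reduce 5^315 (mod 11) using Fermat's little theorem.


Fermat's little theorem: if p is prime and gcd(a,p)=1, then a^(p-1) ≡ 1 (mod p)
p = 11 is prime, gcd(5,11) = 1
Reduce exponent: 315 mod 10 = 5
So 5^315 ≡ 5^5 (mod 11)
5^5 mod 11 = 1

5^315 ≡ 1 (mod 11)


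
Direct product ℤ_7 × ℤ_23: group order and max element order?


|ℤ_7 × ℤ_23| = 7 × 23 = 161
Max element order = lcm(7,23) = 161
Cyclic? Yes (gcd=1)

|ℤ_7×ℤ_23| = 161, max element order = 161


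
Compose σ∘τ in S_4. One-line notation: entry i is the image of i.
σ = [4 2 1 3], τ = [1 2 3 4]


σ∘τ: apply τ first, then σ
1 →τ 1 →σ 4
2 →τ 2 →σ 2
3 →τ 3 →σ 1
4 →τ 4 →σ 3

σ∘τ = [4 2 1 3]
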